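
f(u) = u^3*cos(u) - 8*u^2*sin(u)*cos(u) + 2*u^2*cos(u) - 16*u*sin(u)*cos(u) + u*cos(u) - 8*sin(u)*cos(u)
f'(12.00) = 1014.75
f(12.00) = 2323.51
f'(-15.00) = -2511.02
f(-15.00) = 1458.87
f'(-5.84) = 42.41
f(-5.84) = -196.19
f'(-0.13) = -3.55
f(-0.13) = 0.68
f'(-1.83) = 5.90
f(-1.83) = -1.04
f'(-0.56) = 2.18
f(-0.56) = 0.61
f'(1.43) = 33.42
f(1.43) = -5.38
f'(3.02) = -163.80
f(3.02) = -32.88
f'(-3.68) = -55.67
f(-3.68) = 47.99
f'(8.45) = -429.86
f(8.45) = -91.71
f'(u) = -u^3*sin(u) + 8*u^2*sin(u)^2 - 2*u^2*sin(u) - 8*u^2*cos(u)^2 + 3*u^2*cos(u) + 16*u*sin(u)^2 - 16*u*sin(u)*cos(u) - u*sin(u) - 16*u*cos(u)^2 + 4*u*cos(u) + 8*sin(u)^2 - 16*sin(u)*cos(u) - 8*cos(u)^2 + cos(u)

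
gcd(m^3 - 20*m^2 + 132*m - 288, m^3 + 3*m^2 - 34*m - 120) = m - 6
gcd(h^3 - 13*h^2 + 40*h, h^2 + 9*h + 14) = 1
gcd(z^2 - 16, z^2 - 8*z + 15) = 1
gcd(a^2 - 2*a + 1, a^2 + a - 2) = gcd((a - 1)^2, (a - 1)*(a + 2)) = a - 1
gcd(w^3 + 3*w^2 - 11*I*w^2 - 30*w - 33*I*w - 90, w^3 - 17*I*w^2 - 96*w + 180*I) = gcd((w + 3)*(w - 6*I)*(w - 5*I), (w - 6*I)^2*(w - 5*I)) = w^2 - 11*I*w - 30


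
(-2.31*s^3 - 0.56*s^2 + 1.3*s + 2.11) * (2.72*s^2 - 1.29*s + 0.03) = -6.2832*s^5 + 1.4567*s^4 + 4.1891*s^3 + 4.0454*s^2 - 2.6829*s + 0.0633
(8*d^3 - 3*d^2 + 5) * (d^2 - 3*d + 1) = 8*d^5 - 27*d^4 + 17*d^3 + 2*d^2 - 15*d + 5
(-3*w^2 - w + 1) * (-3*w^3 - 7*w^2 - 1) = 9*w^5 + 24*w^4 + 4*w^3 - 4*w^2 + w - 1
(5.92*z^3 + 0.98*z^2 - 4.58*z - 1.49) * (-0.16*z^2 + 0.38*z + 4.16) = -0.9472*z^5 + 2.0928*z^4 + 25.7324*z^3 + 2.5748*z^2 - 19.619*z - 6.1984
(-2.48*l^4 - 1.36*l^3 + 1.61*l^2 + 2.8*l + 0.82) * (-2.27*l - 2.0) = 5.6296*l^5 + 8.0472*l^4 - 0.9347*l^3 - 9.576*l^2 - 7.4614*l - 1.64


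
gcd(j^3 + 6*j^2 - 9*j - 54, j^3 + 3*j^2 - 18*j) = j^2 + 3*j - 18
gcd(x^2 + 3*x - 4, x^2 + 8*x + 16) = x + 4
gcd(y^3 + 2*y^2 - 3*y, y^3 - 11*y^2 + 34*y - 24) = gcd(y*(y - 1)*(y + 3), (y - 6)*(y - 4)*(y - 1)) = y - 1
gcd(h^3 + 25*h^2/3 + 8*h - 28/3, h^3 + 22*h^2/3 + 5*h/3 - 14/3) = h^2 + 19*h/3 - 14/3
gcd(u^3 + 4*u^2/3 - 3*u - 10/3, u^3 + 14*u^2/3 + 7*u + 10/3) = u^2 + 3*u + 2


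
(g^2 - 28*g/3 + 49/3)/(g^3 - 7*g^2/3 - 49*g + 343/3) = 1/(g + 7)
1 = 1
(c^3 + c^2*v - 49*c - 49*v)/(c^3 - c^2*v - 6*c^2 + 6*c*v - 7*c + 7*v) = (-c^2 - c*v - 7*c - 7*v)/(-c^2 + c*v - c + v)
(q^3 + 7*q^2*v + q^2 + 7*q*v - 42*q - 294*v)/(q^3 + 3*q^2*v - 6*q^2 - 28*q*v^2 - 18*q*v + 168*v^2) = (q + 7)/(q - 4*v)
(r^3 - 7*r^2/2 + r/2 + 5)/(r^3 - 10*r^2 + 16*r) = (2*r^2 - 3*r - 5)/(2*r*(r - 8))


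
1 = 1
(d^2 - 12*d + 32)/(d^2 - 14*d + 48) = (d - 4)/(d - 6)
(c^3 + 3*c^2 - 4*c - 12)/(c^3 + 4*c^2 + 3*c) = (c^2 - 4)/(c*(c + 1))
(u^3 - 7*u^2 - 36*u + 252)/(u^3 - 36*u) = (u - 7)/u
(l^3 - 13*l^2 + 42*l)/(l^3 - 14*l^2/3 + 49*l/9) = 9*(l^2 - 13*l + 42)/(9*l^2 - 42*l + 49)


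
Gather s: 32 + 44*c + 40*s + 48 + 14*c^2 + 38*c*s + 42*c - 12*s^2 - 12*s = 14*c^2 + 86*c - 12*s^2 + s*(38*c + 28) + 80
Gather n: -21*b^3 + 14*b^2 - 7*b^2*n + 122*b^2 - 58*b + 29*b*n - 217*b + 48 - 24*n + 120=-21*b^3 + 136*b^2 - 275*b + n*(-7*b^2 + 29*b - 24) + 168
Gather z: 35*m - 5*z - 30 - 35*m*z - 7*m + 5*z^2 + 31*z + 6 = 28*m + 5*z^2 + z*(26 - 35*m) - 24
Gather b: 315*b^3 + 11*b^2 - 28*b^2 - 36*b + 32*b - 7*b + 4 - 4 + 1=315*b^3 - 17*b^2 - 11*b + 1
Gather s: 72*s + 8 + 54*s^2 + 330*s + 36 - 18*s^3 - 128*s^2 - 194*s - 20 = -18*s^3 - 74*s^2 + 208*s + 24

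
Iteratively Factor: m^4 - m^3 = (m - 1)*(m^3) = m*(m - 1)*(m^2) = m^2*(m - 1)*(m)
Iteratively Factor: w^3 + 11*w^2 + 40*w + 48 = (w + 3)*(w^2 + 8*w + 16) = (w + 3)*(w + 4)*(w + 4)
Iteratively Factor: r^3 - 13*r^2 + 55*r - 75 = (r - 3)*(r^2 - 10*r + 25) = (r - 5)*(r - 3)*(r - 5)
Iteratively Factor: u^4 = (u)*(u^3) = u^2*(u^2) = u^3*(u)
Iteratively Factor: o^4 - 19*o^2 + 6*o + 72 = (o + 4)*(o^3 - 4*o^2 - 3*o + 18) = (o - 3)*(o + 4)*(o^2 - o - 6) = (o - 3)^2*(o + 4)*(o + 2)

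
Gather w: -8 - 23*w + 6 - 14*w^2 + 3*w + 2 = -14*w^2 - 20*w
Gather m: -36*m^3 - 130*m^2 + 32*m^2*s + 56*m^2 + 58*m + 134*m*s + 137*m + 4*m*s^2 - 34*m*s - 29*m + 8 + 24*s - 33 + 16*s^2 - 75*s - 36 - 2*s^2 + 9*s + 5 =-36*m^3 + m^2*(32*s - 74) + m*(4*s^2 + 100*s + 166) + 14*s^2 - 42*s - 56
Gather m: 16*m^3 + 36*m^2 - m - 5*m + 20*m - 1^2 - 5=16*m^3 + 36*m^2 + 14*m - 6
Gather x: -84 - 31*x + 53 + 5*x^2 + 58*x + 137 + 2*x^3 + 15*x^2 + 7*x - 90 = 2*x^3 + 20*x^2 + 34*x + 16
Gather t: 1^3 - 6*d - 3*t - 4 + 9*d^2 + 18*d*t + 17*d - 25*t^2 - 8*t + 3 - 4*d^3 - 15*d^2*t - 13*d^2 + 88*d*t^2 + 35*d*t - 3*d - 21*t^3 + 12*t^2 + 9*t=-4*d^3 - 4*d^2 + 8*d - 21*t^3 + t^2*(88*d - 13) + t*(-15*d^2 + 53*d - 2)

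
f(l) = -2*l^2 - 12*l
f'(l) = -4*l - 12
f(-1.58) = 13.97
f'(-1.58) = -5.68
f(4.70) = -100.58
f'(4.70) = -30.80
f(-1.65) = 14.36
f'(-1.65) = -5.40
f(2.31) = -38.39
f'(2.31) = -21.24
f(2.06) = -33.21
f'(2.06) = -20.24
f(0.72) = -9.68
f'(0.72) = -14.88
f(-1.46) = 13.26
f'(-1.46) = -6.16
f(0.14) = -1.72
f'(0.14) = -12.56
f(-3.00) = 18.00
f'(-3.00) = 0.00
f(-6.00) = 0.00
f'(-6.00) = 12.00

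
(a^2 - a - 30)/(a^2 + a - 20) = (a - 6)/(a - 4)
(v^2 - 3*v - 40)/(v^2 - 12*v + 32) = (v + 5)/(v - 4)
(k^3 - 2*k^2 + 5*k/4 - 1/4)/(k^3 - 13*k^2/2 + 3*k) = (2*k^2 - 3*k + 1)/(2*k*(k - 6))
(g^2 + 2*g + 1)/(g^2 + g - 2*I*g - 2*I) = (g + 1)/(g - 2*I)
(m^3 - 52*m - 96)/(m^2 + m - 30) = (m^2 - 6*m - 16)/(m - 5)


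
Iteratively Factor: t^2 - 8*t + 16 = (t - 4)*(t - 4)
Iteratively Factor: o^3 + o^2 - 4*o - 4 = (o + 1)*(o^2 - 4) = (o + 1)*(o + 2)*(o - 2)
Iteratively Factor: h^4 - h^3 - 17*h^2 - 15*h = (h - 5)*(h^3 + 4*h^2 + 3*h) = (h - 5)*(h + 1)*(h^2 + 3*h) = (h - 5)*(h + 1)*(h + 3)*(h)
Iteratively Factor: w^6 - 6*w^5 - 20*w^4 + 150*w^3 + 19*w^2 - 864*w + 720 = (w - 4)*(w^5 - 2*w^4 - 28*w^3 + 38*w^2 + 171*w - 180) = (w - 5)*(w - 4)*(w^4 + 3*w^3 - 13*w^2 - 27*w + 36) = (w - 5)*(w - 4)*(w - 1)*(w^3 + 4*w^2 - 9*w - 36) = (w - 5)*(w - 4)*(w - 1)*(w + 4)*(w^2 - 9) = (w - 5)*(w - 4)*(w - 1)*(w + 3)*(w + 4)*(w - 3)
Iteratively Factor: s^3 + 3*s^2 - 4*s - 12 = (s + 3)*(s^2 - 4) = (s - 2)*(s + 3)*(s + 2)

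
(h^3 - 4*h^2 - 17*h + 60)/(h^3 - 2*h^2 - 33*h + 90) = (h + 4)/(h + 6)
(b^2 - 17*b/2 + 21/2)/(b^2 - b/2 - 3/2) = (b - 7)/(b + 1)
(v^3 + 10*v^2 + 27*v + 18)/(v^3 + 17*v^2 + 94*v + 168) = (v^2 + 4*v + 3)/(v^2 + 11*v + 28)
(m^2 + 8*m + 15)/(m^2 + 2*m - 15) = (m + 3)/(m - 3)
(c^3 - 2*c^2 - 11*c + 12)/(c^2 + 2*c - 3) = c - 4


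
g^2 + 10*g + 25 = (g + 5)^2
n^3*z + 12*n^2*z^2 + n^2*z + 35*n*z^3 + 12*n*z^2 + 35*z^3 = (n + 5*z)*(n + 7*z)*(n*z + z)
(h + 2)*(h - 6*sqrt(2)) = h^2 - 6*sqrt(2)*h + 2*h - 12*sqrt(2)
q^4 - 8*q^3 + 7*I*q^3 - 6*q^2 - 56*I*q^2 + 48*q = q*(q - 8)*(q + I)*(q + 6*I)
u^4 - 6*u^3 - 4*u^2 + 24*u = u*(u - 6)*(u - 2)*(u + 2)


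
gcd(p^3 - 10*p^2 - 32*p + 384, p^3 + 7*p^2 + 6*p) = p + 6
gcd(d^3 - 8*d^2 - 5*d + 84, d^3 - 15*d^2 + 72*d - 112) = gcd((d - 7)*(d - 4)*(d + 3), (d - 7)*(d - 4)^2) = d^2 - 11*d + 28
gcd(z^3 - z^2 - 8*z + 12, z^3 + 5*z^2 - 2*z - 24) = z^2 + z - 6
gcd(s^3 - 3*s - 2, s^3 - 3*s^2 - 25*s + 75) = 1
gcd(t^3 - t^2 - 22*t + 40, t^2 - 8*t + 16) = t - 4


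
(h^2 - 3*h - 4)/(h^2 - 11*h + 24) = (h^2 - 3*h - 4)/(h^2 - 11*h + 24)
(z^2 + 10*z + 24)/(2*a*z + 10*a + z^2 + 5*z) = (z^2 + 10*z + 24)/(2*a*z + 10*a + z^2 + 5*z)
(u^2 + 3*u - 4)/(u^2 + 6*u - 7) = (u + 4)/(u + 7)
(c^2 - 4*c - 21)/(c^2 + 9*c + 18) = (c - 7)/(c + 6)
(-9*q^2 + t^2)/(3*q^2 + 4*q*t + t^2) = (-3*q + t)/(q + t)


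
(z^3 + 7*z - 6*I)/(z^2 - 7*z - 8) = (-z^3 - 7*z + 6*I)/(-z^2 + 7*z + 8)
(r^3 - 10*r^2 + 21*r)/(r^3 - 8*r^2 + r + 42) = r/(r + 2)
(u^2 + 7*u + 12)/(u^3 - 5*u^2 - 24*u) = (u + 4)/(u*(u - 8))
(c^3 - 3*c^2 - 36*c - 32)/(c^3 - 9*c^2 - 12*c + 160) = (c + 1)/(c - 5)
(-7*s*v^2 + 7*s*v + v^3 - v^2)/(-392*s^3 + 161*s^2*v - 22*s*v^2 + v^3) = v*(v - 1)/(56*s^2 - 15*s*v + v^2)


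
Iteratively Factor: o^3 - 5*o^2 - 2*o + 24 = (o + 2)*(o^2 - 7*o + 12) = (o - 4)*(o + 2)*(o - 3)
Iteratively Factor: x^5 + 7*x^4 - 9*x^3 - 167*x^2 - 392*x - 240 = (x - 5)*(x^4 + 12*x^3 + 51*x^2 + 88*x + 48) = (x - 5)*(x + 4)*(x^3 + 8*x^2 + 19*x + 12) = (x - 5)*(x + 1)*(x + 4)*(x^2 + 7*x + 12) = (x - 5)*(x + 1)*(x + 4)^2*(x + 3)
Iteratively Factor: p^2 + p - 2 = (p - 1)*(p + 2)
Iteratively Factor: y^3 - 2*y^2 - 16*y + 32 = (y - 2)*(y^2 - 16) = (y - 2)*(y + 4)*(y - 4)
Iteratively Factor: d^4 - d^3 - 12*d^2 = (d)*(d^3 - d^2 - 12*d) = d*(d - 4)*(d^2 + 3*d) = d*(d - 4)*(d + 3)*(d)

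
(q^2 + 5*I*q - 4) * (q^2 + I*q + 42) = q^4 + 6*I*q^3 + 33*q^2 + 206*I*q - 168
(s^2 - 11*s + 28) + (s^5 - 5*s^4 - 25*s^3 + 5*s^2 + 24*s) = s^5 - 5*s^4 - 25*s^3 + 6*s^2 + 13*s + 28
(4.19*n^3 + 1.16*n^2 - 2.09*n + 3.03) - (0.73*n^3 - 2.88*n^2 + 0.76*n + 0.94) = 3.46*n^3 + 4.04*n^2 - 2.85*n + 2.09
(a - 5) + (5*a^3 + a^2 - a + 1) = 5*a^3 + a^2 - 4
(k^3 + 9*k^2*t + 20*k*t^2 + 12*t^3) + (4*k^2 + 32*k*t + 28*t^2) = k^3 + 9*k^2*t + 4*k^2 + 20*k*t^2 + 32*k*t + 12*t^3 + 28*t^2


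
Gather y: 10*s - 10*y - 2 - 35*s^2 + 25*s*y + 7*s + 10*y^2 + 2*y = -35*s^2 + 17*s + 10*y^2 + y*(25*s - 8) - 2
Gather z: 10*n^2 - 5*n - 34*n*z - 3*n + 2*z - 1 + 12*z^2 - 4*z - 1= 10*n^2 - 8*n + 12*z^2 + z*(-34*n - 2) - 2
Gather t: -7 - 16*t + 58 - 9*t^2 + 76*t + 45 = -9*t^2 + 60*t + 96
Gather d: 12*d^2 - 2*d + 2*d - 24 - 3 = 12*d^2 - 27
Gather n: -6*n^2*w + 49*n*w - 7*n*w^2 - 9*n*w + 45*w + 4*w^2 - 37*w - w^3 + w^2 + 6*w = -6*n^2*w + n*(-7*w^2 + 40*w) - w^3 + 5*w^2 + 14*w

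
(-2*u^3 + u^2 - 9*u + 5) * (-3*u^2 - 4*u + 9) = 6*u^5 + 5*u^4 + 5*u^3 + 30*u^2 - 101*u + 45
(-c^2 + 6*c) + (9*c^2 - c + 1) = 8*c^2 + 5*c + 1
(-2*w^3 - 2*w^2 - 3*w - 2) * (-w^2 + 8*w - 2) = 2*w^5 - 14*w^4 - 9*w^3 - 18*w^2 - 10*w + 4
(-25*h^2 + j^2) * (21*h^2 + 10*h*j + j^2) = -525*h^4 - 250*h^3*j - 4*h^2*j^2 + 10*h*j^3 + j^4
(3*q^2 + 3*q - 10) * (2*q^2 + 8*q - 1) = 6*q^4 + 30*q^3 + q^2 - 83*q + 10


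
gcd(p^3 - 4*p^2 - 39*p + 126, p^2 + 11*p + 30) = p + 6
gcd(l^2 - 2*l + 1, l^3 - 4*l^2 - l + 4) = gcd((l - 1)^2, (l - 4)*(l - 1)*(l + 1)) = l - 1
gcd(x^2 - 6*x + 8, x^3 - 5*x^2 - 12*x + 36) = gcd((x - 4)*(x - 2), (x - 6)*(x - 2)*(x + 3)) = x - 2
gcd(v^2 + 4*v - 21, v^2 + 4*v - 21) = v^2 + 4*v - 21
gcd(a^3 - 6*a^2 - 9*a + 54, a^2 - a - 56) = 1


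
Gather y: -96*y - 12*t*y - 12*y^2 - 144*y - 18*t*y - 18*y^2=-30*y^2 + y*(-30*t - 240)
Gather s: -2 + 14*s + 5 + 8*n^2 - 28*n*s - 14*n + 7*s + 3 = 8*n^2 - 14*n + s*(21 - 28*n) + 6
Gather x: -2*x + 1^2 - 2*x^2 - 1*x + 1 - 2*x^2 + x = -4*x^2 - 2*x + 2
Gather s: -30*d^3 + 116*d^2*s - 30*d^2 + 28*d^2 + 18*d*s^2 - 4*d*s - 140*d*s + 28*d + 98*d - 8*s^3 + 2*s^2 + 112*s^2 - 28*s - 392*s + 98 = -30*d^3 - 2*d^2 + 126*d - 8*s^3 + s^2*(18*d + 114) + s*(116*d^2 - 144*d - 420) + 98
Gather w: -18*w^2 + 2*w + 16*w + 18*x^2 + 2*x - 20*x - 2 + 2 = -18*w^2 + 18*w + 18*x^2 - 18*x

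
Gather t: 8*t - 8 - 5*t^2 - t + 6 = -5*t^2 + 7*t - 2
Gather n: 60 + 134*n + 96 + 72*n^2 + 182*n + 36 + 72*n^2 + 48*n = 144*n^2 + 364*n + 192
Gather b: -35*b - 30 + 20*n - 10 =-35*b + 20*n - 40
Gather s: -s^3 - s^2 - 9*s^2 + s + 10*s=-s^3 - 10*s^2 + 11*s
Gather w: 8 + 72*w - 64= 72*w - 56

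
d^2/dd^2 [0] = 0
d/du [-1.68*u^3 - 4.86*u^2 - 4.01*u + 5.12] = -5.04*u^2 - 9.72*u - 4.01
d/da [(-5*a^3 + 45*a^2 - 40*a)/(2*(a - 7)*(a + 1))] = 5*(-a^4 + 12*a^3 - 25*a^2 - 126*a + 56)/(2*(a^4 - 12*a^3 + 22*a^2 + 84*a + 49))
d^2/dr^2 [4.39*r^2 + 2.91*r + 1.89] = 8.78000000000000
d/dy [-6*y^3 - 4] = -18*y^2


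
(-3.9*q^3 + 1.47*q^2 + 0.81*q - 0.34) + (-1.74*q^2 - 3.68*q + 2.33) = -3.9*q^3 - 0.27*q^2 - 2.87*q + 1.99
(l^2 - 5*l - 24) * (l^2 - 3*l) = l^4 - 8*l^3 - 9*l^2 + 72*l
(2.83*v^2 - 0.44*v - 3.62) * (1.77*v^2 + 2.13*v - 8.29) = 5.0091*v^4 + 5.2491*v^3 - 30.8053*v^2 - 4.063*v + 30.0098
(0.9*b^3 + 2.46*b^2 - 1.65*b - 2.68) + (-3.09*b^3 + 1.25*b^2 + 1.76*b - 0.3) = -2.19*b^3 + 3.71*b^2 + 0.11*b - 2.98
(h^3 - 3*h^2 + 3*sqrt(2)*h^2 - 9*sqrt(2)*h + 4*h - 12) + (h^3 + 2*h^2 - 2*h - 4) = 2*h^3 - h^2 + 3*sqrt(2)*h^2 - 9*sqrt(2)*h + 2*h - 16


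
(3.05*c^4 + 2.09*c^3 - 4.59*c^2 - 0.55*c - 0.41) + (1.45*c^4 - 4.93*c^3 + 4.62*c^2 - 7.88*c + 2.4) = 4.5*c^4 - 2.84*c^3 + 0.0300000000000002*c^2 - 8.43*c + 1.99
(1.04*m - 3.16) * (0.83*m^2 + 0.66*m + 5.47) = 0.8632*m^3 - 1.9364*m^2 + 3.6032*m - 17.2852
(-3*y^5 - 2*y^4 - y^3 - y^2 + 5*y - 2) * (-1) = 3*y^5 + 2*y^4 + y^3 + y^2 - 5*y + 2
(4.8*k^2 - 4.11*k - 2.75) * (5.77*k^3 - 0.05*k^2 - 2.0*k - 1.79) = 27.696*k^5 - 23.9547*k^4 - 25.262*k^3 - 0.234500000000001*k^2 + 12.8569*k + 4.9225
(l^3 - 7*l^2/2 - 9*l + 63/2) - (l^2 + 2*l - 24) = l^3 - 9*l^2/2 - 11*l + 111/2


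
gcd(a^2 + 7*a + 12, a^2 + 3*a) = a + 3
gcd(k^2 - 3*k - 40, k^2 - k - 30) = k + 5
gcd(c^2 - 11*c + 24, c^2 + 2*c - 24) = 1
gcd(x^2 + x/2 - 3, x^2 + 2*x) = x + 2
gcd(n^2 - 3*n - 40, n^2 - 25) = n + 5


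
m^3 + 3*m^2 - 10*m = m*(m - 2)*(m + 5)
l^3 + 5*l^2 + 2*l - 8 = (l - 1)*(l + 2)*(l + 4)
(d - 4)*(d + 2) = d^2 - 2*d - 8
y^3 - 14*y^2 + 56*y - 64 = (y - 8)*(y - 4)*(y - 2)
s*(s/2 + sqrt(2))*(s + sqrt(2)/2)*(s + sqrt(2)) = s^4/2 + 7*sqrt(2)*s^3/4 + 7*s^2/2 + sqrt(2)*s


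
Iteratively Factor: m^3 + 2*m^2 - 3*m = (m - 1)*(m^2 + 3*m) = m*(m - 1)*(m + 3)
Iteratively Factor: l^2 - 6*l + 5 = (l - 1)*(l - 5)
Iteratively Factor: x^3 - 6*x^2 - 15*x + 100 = (x - 5)*(x^2 - x - 20) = (x - 5)*(x + 4)*(x - 5)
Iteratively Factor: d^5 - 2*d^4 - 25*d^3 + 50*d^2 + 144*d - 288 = (d - 4)*(d^4 + 2*d^3 - 17*d^2 - 18*d + 72) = (d - 4)*(d + 3)*(d^3 - d^2 - 14*d + 24) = (d - 4)*(d - 3)*(d + 3)*(d^2 + 2*d - 8) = (d - 4)*(d - 3)*(d - 2)*(d + 3)*(d + 4)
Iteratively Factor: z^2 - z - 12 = (z + 3)*(z - 4)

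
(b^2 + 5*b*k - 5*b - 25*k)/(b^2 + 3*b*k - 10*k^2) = (b - 5)/(b - 2*k)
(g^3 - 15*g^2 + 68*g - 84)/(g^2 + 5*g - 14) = (g^2 - 13*g + 42)/(g + 7)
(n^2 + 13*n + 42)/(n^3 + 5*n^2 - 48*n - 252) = (n + 7)/(n^2 - n - 42)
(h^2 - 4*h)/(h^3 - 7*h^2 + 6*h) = (h - 4)/(h^2 - 7*h + 6)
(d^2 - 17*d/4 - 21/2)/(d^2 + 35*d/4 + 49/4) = (d - 6)/(d + 7)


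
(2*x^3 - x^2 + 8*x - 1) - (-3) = 2*x^3 - x^2 + 8*x + 2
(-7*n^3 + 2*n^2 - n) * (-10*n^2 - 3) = 70*n^5 - 20*n^4 + 31*n^3 - 6*n^2 + 3*n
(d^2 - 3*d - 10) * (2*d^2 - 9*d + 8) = 2*d^4 - 15*d^3 + 15*d^2 + 66*d - 80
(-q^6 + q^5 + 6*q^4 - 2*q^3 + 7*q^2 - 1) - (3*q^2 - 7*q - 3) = -q^6 + q^5 + 6*q^4 - 2*q^3 + 4*q^2 + 7*q + 2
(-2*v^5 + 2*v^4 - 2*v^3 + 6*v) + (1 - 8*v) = -2*v^5 + 2*v^4 - 2*v^3 - 2*v + 1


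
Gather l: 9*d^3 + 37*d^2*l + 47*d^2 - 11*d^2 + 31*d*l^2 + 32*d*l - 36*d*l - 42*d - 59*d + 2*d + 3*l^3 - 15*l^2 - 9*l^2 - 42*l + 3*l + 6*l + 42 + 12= 9*d^3 + 36*d^2 - 99*d + 3*l^3 + l^2*(31*d - 24) + l*(37*d^2 - 4*d - 33) + 54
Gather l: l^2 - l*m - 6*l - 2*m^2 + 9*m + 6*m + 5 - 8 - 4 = l^2 + l*(-m - 6) - 2*m^2 + 15*m - 7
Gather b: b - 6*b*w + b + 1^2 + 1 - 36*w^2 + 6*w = b*(2 - 6*w) - 36*w^2 + 6*w + 2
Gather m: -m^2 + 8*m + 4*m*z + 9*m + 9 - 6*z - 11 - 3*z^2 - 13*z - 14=-m^2 + m*(4*z + 17) - 3*z^2 - 19*z - 16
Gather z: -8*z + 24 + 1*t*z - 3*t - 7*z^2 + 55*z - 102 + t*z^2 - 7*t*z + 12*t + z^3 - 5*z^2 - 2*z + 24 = 9*t + z^3 + z^2*(t - 12) + z*(45 - 6*t) - 54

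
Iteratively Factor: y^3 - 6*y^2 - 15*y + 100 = (y - 5)*(y^2 - y - 20) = (y - 5)^2*(y + 4)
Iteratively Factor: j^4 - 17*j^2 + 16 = (j + 1)*(j^3 - j^2 - 16*j + 16) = (j - 1)*(j + 1)*(j^2 - 16) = (j - 4)*(j - 1)*(j + 1)*(j + 4)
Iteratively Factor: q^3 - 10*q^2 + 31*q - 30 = (q - 5)*(q^2 - 5*q + 6) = (q - 5)*(q - 3)*(q - 2)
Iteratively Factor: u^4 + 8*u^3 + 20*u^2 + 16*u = (u + 2)*(u^3 + 6*u^2 + 8*u) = (u + 2)*(u + 4)*(u^2 + 2*u) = u*(u + 2)*(u + 4)*(u + 2)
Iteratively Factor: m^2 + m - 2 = (m - 1)*(m + 2)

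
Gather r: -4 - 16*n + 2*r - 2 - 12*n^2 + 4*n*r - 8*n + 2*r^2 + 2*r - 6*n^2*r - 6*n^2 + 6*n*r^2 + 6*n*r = -18*n^2 - 24*n + r^2*(6*n + 2) + r*(-6*n^2 + 10*n + 4) - 6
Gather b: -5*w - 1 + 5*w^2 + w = 5*w^2 - 4*w - 1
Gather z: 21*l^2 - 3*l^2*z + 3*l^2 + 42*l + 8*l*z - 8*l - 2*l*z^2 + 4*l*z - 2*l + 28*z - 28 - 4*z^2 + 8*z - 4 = 24*l^2 + 32*l + z^2*(-2*l - 4) + z*(-3*l^2 + 12*l + 36) - 32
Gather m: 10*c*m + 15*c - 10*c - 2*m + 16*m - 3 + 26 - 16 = 5*c + m*(10*c + 14) + 7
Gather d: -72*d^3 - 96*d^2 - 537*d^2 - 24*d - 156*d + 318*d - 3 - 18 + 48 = -72*d^3 - 633*d^2 + 138*d + 27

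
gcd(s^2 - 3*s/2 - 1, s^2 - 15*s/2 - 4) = s + 1/2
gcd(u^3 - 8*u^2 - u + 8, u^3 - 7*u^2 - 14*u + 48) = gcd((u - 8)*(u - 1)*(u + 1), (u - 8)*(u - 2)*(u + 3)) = u - 8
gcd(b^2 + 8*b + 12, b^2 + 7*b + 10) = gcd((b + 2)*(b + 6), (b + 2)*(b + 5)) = b + 2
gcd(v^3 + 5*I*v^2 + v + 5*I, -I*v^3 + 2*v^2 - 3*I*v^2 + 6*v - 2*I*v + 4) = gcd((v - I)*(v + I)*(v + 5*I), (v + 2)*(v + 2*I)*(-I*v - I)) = 1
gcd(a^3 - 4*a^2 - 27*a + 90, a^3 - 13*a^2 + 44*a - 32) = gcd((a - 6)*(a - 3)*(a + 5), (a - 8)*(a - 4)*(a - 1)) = 1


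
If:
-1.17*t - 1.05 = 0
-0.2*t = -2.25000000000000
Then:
No Solution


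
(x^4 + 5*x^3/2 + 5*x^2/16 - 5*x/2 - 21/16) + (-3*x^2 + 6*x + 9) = x^4 + 5*x^3/2 - 43*x^2/16 + 7*x/2 + 123/16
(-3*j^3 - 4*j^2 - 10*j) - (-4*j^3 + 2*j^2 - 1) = j^3 - 6*j^2 - 10*j + 1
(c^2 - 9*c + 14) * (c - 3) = c^3 - 12*c^2 + 41*c - 42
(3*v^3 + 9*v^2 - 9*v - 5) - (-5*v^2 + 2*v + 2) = 3*v^3 + 14*v^2 - 11*v - 7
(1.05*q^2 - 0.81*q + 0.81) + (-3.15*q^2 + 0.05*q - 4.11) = -2.1*q^2 - 0.76*q - 3.3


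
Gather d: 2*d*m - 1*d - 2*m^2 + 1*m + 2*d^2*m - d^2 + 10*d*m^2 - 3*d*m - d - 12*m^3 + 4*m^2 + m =d^2*(2*m - 1) + d*(10*m^2 - m - 2) - 12*m^3 + 2*m^2 + 2*m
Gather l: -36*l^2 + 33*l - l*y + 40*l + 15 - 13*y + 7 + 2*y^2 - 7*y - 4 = -36*l^2 + l*(73 - y) + 2*y^2 - 20*y + 18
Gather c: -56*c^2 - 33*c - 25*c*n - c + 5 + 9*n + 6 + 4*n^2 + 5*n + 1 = -56*c^2 + c*(-25*n - 34) + 4*n^2 + 14*n + 12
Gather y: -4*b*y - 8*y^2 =-4*b*y - 8*y^2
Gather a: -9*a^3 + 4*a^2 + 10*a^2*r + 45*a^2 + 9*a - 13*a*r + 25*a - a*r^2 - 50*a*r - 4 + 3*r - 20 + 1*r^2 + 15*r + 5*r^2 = -9*a^3 + a^2*(10*r + 49) + a*(-r^2 - 63*r + 34) + 6*r^2 + 18*r - 24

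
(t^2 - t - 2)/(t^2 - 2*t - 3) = (t - 2)/(t - 3)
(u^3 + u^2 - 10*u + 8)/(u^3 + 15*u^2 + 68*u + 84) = (u^3 + u^2 - 10*u + 8)/(u^3 + 15*u^2 + 68*u + 84)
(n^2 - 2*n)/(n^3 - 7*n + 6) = n/(n^2 + 2*n - 3)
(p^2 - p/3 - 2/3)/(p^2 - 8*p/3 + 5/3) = (3*p + 2)/(3*p - 5)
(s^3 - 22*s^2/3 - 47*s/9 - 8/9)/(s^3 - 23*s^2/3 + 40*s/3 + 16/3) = (3*s^2 - 23*s - 8)/(3*(s^2 - 8*s + 16))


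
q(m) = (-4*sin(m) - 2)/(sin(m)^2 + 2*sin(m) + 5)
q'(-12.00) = -0.26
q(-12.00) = -0.65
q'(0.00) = -0.64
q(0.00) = -0.40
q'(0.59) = -0.25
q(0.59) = -0.66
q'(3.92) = 0.72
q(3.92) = 0.20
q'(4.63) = 0.08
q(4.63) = 0.50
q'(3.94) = 0.70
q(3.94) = 0.21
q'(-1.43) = -0.14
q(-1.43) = 0.49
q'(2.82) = 0.41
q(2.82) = -0.57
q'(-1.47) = -0.10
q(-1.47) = 0.49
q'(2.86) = 0.44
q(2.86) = -0.55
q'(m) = (-2*sin(m)*cos(m) - 2*cos(m))*(-4*sin(m) - 2)/(sin(m)^2 + 2*sin(m) + 5)^2 - 4*cos(m)/(sin(m)^2 + 2*sin(m) + 5)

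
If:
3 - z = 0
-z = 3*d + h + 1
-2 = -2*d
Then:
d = 1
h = -7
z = 3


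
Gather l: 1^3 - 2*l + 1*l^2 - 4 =l^2 - 2*l - 3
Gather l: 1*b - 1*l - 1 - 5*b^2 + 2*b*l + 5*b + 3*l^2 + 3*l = -5*b^2 + 6*b + 3*l^2 + l*(2*b + 2) - 1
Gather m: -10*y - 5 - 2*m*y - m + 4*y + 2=m*(-2*y - 1) - 6*y - 3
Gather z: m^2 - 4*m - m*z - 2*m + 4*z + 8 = m^2 - 6*m + z*(4 - m) + 8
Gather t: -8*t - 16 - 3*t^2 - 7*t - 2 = -3*t^2 - 15*t - 18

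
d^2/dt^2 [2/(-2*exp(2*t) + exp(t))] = 2*((2*exp(t) - 1)*(8*exp(t) - 1) - 2*(4*exp(t) - 1)^2)*exp(-t)/(2*exp(t) - 1)^3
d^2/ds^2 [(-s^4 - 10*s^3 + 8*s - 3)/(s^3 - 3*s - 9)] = 6*(-s^6 - 31*s^5 - 195*s^4 - 94*s^3 - 279*s^2 - 837*s - 81)/(s^9 - 9*s^7 - 27*s^6 + 27*s^5 + 162*s^4 + 216*s^3 - 243*s^2 - 729*s - 729)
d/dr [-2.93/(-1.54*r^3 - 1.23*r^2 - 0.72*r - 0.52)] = (-13.5366*r^2 - 7.2078*r - 2.1096)/(1.54*r^3 + 1.23*r^2 + 0.72*r + 0.52)^2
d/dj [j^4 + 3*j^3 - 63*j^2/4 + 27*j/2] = 4*j^3 + 9*j^2 - 63*j/2 + 27/2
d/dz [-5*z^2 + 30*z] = 30 - 10*z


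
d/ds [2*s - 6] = 2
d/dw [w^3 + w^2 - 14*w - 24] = 3*w^2 + 2*w - 14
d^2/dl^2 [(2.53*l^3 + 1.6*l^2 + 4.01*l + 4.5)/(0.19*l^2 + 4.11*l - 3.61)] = (86.735322*l^3 - 217.667838*l^2 + 235.414332*l + 318.898262)/(0.006859*l^6 + 0.445113*l^5 + 9.237534*l^4 + 52.512237*l^3 - 175.513146*l^2 + 160.685793*l - 47.045881)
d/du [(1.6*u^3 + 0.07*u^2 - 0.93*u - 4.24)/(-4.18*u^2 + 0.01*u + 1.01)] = (-6.688*u^4 + 0.032*u^3 + 0.9613*u^2 - 35.305*u - 0.8969)/(17.4724*u^4 - 0.0836*u^3 - 8.4435*u^2 + 0.0202*u + 1.0201)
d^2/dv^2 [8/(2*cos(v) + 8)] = 4*(sin(v)^2 + 4*cos(v) + 1)/(cos(v) + 4)^3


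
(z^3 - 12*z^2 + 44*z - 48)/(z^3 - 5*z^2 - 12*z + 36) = (z - 4)/(z + 3)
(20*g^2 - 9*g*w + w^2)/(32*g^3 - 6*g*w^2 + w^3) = (-5*g + w)/(-8*g^2 - 2*g*w + w^2)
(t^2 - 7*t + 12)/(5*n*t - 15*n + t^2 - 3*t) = (t - 4)/(5*n + t)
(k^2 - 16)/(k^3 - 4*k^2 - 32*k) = (k - 4)/(k*(k - 8))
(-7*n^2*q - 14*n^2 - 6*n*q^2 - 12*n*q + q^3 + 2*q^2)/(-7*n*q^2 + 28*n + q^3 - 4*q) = (n + q)/(q - 2)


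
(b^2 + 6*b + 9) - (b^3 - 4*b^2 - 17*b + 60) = -b^3 + 5*b^2 + 23*b - 51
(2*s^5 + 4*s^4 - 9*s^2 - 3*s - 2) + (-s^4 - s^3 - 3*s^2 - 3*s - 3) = 2*s^5 + 3*s^4 - s^3 - 12*s^2 - 6*s - 5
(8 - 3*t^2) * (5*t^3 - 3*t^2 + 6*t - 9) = -15*t^5 + 9*t^4 + 22*t^3 + 3*t^2 + 48*t - 72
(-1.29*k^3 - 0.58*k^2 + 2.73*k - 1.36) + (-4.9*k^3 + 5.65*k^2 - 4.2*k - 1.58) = -6.19*k^3 + 5.07*k^2 - 1.47*k - 2.94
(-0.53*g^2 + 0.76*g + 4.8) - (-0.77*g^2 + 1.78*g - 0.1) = 0.24*g^2 - 1.02*g + 4.9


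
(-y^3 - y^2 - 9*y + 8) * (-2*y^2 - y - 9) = 2*y^5 + 3*y^4 + 28*y^3 + 2*y^2 + 73*y - 72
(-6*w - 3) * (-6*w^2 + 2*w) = 36*w^3 + 6*w^2 - 6*w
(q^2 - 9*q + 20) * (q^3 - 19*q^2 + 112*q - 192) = q^5 - 28*q^4 + 303*q^3 - 1580*q^2 + 3968*q - 3840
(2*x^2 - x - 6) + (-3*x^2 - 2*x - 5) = -x^2 - 3*x - 11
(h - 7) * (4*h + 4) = 4*h^2 - 24*h - 28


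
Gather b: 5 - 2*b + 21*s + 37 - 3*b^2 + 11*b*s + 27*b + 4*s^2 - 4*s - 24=-3*b^2 + b*(11*s + 25) + 4*s^2 + 17*s + 18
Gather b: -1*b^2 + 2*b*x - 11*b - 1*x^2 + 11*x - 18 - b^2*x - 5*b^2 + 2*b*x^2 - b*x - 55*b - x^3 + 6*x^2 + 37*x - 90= b^2*(-x - 6) + b*(2*x^2 + x - 66) - x^3 + 5*x^2 + 48*x - 108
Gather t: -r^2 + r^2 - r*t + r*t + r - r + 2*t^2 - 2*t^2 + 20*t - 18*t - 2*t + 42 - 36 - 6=0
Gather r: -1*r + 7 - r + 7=14 - 2*r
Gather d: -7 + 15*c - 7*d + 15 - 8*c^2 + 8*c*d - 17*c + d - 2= -8*c^2 - 2*c + d*(8*c - 6) + 6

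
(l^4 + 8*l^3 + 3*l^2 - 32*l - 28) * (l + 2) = l^5 + 10*l^4 + 19*l^3 - 26*l^2 - 92*l - 56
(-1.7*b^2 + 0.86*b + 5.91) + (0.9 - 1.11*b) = -1.7*b^2 - 0.25*b + 6.81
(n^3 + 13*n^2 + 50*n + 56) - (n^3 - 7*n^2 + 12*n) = 20*n^2 + 38*n + 56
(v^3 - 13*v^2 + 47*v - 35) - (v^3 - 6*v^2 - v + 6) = -7*v^2 + 48*v - 41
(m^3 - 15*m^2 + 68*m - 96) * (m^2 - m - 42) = m^5 - 16*m^4 + 41*m^3 + 466*m^2 - 2760*m + 4032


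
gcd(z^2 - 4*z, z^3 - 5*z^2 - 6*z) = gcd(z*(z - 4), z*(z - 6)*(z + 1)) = z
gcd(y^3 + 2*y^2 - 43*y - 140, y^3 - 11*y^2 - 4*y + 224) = y^2 - 3*y - 28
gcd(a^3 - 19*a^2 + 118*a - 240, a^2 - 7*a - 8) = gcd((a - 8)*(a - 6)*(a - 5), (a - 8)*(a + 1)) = a - 8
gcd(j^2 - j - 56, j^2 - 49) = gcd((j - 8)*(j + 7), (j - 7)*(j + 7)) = j + 7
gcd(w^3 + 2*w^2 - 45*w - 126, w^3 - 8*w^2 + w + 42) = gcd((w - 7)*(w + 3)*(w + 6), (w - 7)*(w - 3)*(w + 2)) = w - 7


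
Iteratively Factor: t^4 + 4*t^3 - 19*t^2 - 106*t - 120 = (t + 3)*(t^3 + t^2 - 22*t - 40) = (t + 3)*(t + 4)*(t^2 - 3*t - 10) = (t - 5)*(t + 3)*(t + 4)*(t + 2)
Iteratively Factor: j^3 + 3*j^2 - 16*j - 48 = (j + 3)*(j^2 - 16) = (j + 3)*(j + 4)*(j - 4)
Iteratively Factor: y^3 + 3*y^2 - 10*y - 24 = (y + 4)*(y^2 - y - 6) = (y + 2)*(y + 4)*(y - 3)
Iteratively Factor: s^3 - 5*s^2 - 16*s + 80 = (s - 5)*(s^2 - 16) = (s - 5)*(s + 4)*(s - 4)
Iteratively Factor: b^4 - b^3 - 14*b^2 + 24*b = (b + 4)*(b^3 - 5*b^2 + 6*b) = (b - 2)*(b + 4)*(b^2 - 3*b) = b*(b - 2)*(b + 4)*(b - 3)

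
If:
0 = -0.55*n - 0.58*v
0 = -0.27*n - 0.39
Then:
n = -1.44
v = 1.37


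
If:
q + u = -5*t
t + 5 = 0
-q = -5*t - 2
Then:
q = -23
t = -5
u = 48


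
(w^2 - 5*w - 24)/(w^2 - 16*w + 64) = (w + 3)/(w - 8)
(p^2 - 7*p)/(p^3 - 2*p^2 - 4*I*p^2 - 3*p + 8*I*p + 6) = p*(p - 7)/(p^3 - 2*p^2*(1 + 2*I) + p*(-3 + 8*I) + 6)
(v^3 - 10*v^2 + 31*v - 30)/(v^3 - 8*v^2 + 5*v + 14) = (v^2 - 8*v + 15)/(v^2 - 6*v - 7)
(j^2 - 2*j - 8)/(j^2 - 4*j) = (j + 2)/j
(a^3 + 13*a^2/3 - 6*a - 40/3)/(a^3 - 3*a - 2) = (3*a^2 + 19*a + 20)/(3*(a^2 + 2*a + 1))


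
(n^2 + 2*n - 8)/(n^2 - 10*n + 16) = (n + 4)/(n - 8)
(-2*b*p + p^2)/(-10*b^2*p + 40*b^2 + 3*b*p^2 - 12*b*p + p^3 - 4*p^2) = p/(5*b*p - 20*b + p^2 - 4*p)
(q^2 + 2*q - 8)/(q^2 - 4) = (q + 4)/(q + 2)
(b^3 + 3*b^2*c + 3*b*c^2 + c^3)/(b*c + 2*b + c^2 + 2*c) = (b^2 + 2*b*c + c^2)/(c + 2)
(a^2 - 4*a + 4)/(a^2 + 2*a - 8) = (a - 2)/(a + 4)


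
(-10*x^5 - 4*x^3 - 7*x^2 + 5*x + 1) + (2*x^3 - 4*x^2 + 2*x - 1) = -10*x^5 - 2*x^3 - 11*x^2 + 7*x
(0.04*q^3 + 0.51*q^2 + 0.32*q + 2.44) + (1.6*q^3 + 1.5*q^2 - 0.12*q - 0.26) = 1.64*q^3 + 2.01*q^2 + 0.2*q + 2.18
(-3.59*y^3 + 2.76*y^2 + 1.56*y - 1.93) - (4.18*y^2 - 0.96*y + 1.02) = -3.59*y^3 - 1.42*y^2 + 2.52*y - 2.95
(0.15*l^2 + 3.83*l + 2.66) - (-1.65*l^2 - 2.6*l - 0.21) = 1.8*l^2 + 6.43*l + 2.87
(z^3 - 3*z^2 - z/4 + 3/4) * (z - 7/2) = z^4 - 13*z^3/2 + 41*z^2/4 + 13*z/8 - 21/8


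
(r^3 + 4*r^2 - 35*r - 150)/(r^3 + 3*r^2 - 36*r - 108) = (r^2 + 10*r + 25)/(r^2 + 9*r + 18)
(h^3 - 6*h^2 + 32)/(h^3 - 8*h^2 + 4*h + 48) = (h - 4)/(h - 6)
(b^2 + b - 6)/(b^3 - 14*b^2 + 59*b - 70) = (b + 3)/(b^2 - 12*b + 35)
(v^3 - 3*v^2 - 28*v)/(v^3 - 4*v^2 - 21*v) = (v + 4)/(v + 3)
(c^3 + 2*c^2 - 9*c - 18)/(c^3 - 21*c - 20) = (-c^3 - 2*c^2 + 9*c + 18)/(-c^3 + 21*c + 20)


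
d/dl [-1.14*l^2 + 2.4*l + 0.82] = 2.4 - 2.28*l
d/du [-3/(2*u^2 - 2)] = 3*u/(u^2 - 1)^2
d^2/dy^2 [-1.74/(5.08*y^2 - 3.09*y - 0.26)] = (-89.806272*y^2 + 54.626256*y + 1.74*(10.16*y - 3.09)*(20.32*y - 6.18) + 4.596384)/(-5.08*y^2 + 3.09*y + 0.26)^3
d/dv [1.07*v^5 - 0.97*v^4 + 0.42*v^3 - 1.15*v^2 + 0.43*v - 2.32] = 5.35*v^4 - 3.88*v^3 + 1.26*v^2 - 2.3*v + 0.43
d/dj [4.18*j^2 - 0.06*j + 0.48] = 8.36*j - 0.06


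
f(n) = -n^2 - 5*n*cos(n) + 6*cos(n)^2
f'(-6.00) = -4.40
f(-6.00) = -1.66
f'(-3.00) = 11.39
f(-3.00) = -17.97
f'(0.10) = -6.32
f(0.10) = 5.43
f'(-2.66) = 10.99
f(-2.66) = -14.15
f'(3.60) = -15.44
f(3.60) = 8.01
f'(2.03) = 12.02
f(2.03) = 1.56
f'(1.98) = 11.49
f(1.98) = 0.97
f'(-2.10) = 10.56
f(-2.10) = -8.18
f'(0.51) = -9.25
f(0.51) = 2.08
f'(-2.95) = 11.37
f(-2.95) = -17.40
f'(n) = 5*n*sin(n) - 2*n - 12*sin(n)*cos(n) - 5*cos(n)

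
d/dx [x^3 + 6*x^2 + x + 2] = 3*x^2 + 12*x + 1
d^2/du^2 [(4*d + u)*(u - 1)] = 2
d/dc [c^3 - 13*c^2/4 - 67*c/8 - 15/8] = 3*c^2 - 13*c/2 - 67/8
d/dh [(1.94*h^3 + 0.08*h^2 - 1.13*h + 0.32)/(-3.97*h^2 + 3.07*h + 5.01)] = (-7.7018*h^4 + 11.9116*h^3 + 24.9177*h^2 + 3.3424*h - 6.6437)/(15.7609*h^4 - 24.3758*h^3 - 30.3545*h^2 + 30.7614*h + 25.1001)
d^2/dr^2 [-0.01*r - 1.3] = 0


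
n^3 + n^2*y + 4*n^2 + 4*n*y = n*(n + 4)*(n + y)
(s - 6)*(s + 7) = s^2 + s - 42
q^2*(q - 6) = q^3 - 6*q^2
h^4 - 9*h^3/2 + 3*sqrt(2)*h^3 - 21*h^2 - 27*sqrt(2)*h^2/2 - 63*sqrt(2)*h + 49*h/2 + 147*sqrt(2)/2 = (h - 7)*(h - 1)*(h + 7/2)*(h + 3*sqrt(2))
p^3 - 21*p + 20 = (p - 4)*(p - 1)*(p + 5)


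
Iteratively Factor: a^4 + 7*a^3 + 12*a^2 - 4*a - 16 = (a + 2)*(a^3 + 5*a^2 + 2*a - 8) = (a + 2)^2*(a^2 + 3*a - 4) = (a + 2)^2*(a + 4)*(a - 1)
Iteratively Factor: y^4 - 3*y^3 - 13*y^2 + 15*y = (y - 1)*(y^3 - 2*y^2 - 15*y) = y*(y - 1)*(y^2 - 2*y - 15) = y*(y - 1)*(y + 3)*(y - 5)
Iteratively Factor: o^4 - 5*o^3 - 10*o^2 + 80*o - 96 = (o - 4)*(o^3 - o^2 - 14*o + 24) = (o - 4)*(o - 3)*(o^2 + 2*o - 8) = (o - 4)*(o - 3)*(o - 2)*(o + 4)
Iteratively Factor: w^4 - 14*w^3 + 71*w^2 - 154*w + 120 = (w - 3)*(w^3 - 11*w^2 + 38*w - 40) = (w - 4)*(w - 3)*(w^2 - 7*w + 10) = (w - 5)*(w - 4)*(w - 3)*(w - 2)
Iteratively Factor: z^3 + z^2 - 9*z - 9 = (z - 3)*(z^2 + 4*z + 3) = (z - 3)*(z + 1)*(z + 3)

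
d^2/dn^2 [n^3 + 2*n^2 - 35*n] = 6*n + 4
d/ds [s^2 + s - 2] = 2*s + 1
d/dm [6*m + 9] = 6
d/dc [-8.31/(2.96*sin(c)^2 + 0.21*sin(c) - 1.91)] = (49.1952*sin(c) + 1.7451)*cos(c)/(2.96*sin(c)^2 + 0.21*sin(c) - 1.91)^2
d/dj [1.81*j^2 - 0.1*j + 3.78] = 3.62*j - 0.1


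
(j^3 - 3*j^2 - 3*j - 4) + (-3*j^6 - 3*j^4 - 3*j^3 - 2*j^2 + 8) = -3*j^6 - 3*j^4 - 2*j^3 - 5*j^2 - 3*j + 4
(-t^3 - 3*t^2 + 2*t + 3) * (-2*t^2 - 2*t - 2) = 2*t^5 + 8*t^4 + 4*t^3 - 4*t^2 - 10*t - 6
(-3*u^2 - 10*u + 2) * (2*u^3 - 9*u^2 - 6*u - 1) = -6*u^5 + 7*u^4 + 112*u^3 + 45*u^2 - 2*u - 2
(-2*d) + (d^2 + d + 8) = d^2 - d + 8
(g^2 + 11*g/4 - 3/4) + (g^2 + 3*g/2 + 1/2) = 2*g^2 + 17*g/4 - 1/4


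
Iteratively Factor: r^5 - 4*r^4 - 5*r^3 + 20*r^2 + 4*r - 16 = (r - 4)*(r^4 - 5*r^2 + 4) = (r - 4)*(r - 1)*(r^3 + r^2 - 4*r - 4) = (r - 4)*(r - 1)*(r + 1)*(r^2 - 4) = (r - 4)*(r - 1)*(r + 1)*(r + 2)*(r - 2)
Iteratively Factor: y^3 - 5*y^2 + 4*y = (y - 1)*(y^2 - 4*y) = (y - 4)*(y - 1)*(y)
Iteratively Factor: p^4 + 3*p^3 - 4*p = (p - 1)*(p^3 + 4*p^2 + 4*p) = p*(p - 1)*(p^2 + 4*p + 4) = p*(p - 1)*(p + 2)*(p + 2)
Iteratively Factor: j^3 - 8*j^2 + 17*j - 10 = (j - 2)*(j^2 - 6*j + 5) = (j - 2)*(j - 1)*(j - 5)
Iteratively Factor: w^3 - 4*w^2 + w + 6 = (w - 3)*(w^2 - w - 2) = (w - 3)*(w - 2)*(w + 1)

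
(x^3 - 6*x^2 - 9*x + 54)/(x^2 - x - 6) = (x^2 - 3*x - 18)/(x + 2)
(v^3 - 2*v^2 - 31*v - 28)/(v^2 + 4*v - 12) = (v^3 - 2*v^2 - 31*v - 28)/(v^2 + 4*v - 12)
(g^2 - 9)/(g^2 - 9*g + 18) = (g + 3)/(g - 6)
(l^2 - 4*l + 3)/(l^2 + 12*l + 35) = (l^2 - 4*l + 3)/(l^2 + 12*l + 35)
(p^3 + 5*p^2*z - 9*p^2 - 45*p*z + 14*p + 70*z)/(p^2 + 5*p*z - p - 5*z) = (p^2 - 9*p + 14)/(p - 1)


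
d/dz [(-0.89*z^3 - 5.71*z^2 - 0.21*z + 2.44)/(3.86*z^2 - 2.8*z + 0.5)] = (-3.4354*z^4 + 4.984*z^3 + 15.4636*z^2 - 24.5468*z + 6.727)/(14.8996*z^4 - 21.616*z^3 + 11.7*z^2 - 2.8*z + 0.25)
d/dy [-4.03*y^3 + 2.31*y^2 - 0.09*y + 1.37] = -12.09*y^2 + 4.62*y - 0.09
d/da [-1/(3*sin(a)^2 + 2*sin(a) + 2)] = 2*(3*sin(a) + 1)*cos(a)/(3*sin(a)^2 + 2*sin(a) + 2)^2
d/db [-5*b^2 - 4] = -10*b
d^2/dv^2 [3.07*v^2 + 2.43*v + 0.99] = 6.14000000000000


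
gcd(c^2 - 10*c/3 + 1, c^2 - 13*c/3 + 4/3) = c - 1/3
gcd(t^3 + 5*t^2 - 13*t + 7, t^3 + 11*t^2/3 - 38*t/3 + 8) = t - 1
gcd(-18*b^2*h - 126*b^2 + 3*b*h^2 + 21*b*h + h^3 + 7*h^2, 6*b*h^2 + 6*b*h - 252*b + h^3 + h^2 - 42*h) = 6*b*h + 42*b + h^2 + 7*h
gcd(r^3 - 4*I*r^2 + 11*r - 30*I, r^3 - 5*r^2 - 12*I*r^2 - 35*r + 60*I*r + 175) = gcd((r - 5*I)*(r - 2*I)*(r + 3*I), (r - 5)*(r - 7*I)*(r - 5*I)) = r - 5*I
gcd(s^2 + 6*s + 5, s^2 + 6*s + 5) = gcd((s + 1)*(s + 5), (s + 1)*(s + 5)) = s^2 + 6*s + 5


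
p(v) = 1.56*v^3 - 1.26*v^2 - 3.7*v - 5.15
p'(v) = 4.68*v^2 - 2.52*v - 3.7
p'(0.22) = -4.03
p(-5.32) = -256.01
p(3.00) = 14.53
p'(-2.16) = 23.58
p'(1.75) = 6.22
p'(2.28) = 14.88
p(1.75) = -7.12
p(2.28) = -1.65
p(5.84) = 240.98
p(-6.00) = -365.27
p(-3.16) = -55.26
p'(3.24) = 37.26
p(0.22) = -6.01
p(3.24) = 22.69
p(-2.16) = -18.76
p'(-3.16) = 51.00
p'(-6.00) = 179.90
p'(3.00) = 30.86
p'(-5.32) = 142.16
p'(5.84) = 141.20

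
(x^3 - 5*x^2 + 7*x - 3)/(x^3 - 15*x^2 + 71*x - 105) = (x^2 - 2*x + 1)/(x^2 - 12*x + 35)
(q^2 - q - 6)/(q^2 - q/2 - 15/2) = 2*(q + 2)/(2*q + 5)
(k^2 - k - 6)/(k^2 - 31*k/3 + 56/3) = 3*(k^2 - k - 6)/(3*k^2 - 31*k + 56)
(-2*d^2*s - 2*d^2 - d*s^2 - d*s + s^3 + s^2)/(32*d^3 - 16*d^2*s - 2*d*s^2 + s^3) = (d*s + d + s^2 + s)/(-16*d^2 + s^2)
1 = 1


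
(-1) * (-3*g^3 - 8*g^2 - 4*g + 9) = 3*g^3 + 8*g^2 + 4*g - 9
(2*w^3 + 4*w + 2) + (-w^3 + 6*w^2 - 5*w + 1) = w^3 + 6*w^2 - w + 3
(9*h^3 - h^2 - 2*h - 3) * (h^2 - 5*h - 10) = 9*h^5 - 46*h^4 - 87*h^3 + 17*h^2 + 35*h + 30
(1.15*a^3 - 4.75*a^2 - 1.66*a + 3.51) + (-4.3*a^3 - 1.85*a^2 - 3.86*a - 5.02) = -3.15*a^3 - 6.6*a^2 - 5.52*a - 1.51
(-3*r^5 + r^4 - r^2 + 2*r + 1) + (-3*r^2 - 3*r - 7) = -3*r^5 + r^4 - 4*r^2 - r - 6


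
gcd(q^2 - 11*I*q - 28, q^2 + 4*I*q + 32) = q - 4*I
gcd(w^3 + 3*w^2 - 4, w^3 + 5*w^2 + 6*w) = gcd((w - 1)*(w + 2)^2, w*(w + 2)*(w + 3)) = w + 2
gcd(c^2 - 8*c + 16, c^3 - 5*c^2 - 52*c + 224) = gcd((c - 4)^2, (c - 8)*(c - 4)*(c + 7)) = c - 4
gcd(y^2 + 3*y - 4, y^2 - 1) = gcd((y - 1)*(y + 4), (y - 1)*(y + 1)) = y - 1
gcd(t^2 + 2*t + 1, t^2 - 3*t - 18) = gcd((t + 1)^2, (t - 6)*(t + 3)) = 1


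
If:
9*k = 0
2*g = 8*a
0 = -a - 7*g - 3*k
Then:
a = 0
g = 0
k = 0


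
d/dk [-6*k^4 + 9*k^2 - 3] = -24*k^3 + 18*k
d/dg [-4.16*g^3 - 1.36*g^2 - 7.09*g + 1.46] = -12.48*g^2 - 2.72*g - 7.09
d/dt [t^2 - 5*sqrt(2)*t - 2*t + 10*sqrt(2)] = 2*t - 5*sqrt(2) - 2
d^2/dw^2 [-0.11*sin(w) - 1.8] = 0.11*sin(w)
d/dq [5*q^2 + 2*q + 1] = 10*q + 2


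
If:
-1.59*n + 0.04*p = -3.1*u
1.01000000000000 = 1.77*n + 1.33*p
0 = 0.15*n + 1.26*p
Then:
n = 0.63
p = -0.07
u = 0.32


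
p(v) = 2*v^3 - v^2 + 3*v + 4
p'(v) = 6*v^2 - 2*v + 3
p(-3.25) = -84.97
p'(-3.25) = 72.88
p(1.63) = 14.89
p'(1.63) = 15.68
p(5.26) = 283.18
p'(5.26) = 158.49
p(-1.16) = -3.95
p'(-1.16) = 13.39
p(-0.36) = 2.70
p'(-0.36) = 4.50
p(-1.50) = -9.50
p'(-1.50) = 19.50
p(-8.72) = -1424.31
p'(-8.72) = 476.67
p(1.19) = 9.52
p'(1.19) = 9.12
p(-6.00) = -482.00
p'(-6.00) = 231.00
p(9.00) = 1408.00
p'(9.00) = 471.00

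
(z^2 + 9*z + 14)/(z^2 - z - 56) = (z + 2)/(z - 8)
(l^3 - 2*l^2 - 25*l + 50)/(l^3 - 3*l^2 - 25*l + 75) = (l - 2)/(l - 3)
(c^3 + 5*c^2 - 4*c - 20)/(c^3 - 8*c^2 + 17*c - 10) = (c^2 + 7*c + 10)/(c^2 - 6*c + 5)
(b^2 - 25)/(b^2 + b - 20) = (b - 5)/(b - 4)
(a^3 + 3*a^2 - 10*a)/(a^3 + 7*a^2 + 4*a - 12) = a*(a^2 + 3*a - 10)/(a^3 + 7*a^2 + 4*a - 12)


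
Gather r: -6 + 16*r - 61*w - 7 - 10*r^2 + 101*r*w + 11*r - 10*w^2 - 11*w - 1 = -10*r^2 + r*(101*w + 27) - 10*w^2 - 72*w - 14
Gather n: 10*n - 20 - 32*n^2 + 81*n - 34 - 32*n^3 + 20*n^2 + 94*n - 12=-32*n^3 - 12*n^2 + 185*n - 66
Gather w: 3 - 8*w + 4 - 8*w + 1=8 - 16*w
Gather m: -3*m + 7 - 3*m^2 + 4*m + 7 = -3*m^2 + m + 14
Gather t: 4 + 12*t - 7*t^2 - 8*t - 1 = -7*t^2 + 4*t + 3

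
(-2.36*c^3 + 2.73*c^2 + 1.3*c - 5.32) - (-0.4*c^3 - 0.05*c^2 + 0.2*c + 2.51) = -1.96*c^3 + 2.78*c^2 + 1.1*c - 7.83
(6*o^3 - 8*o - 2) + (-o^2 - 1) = 6*o^3 - o^2 - 8*o - 3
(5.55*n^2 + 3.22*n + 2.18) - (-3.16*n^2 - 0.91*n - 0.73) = 8.71*n^2 + 4.13*n + 2.91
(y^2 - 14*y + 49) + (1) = y^2 - 14*y + 50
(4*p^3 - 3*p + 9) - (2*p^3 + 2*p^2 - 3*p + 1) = 2*p^3 - 2*p^2 + 8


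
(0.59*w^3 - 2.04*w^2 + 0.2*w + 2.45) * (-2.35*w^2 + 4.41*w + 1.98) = -1.3865*w^5 + 7.3959*w^4 - 8.2982*w^3 - 8.9147*w^2 + 11.2005*w + 4.851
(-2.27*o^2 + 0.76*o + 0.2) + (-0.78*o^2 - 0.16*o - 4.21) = -3.05*o^2 + 0.6*o - 4.01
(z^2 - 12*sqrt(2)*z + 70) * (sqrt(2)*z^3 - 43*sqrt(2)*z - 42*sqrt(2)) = sqrt(2)*z^5 - 24*z^4 + 27*sqrt(2)*z^3 - 42*sqrt(2)*z^2 + 1032*z^2 - 3010*sqrt(2)*z + 1008*z - 2940*sqrt(2)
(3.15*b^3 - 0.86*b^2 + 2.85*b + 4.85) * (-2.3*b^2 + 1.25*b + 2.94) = -7.245*b^5 + 5.9155*b^4 + 1.631*b^3 - 10.1209*b^2 + 14.4415*b + 14.259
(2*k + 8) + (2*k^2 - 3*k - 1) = 2*k^2 - k + 7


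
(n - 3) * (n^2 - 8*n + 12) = n^3 - 11*n^2 + 36*n - 36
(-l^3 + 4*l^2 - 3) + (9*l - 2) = -l^3 + 4*l^2 + 9*l - 5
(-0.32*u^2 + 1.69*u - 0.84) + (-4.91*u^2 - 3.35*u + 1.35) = -5.23*u^2 - 1.66*u + 0.51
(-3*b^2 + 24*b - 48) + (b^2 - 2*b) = -2*b^2 + 22*b - 48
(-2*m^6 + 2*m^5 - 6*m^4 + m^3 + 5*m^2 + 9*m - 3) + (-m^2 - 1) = -2*m^6 + 2*m^5 - 6*m^4 + m^3 + 4*m^2 + 9*m - 4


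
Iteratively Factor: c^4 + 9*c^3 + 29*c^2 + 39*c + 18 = (c + 1)*(c^3 + 8*c^2 + 21*c + 18) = (c + 1)*(c + 2)*(c^2 + 6*c + 9) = (c + 1)*(c + 2)*(c + 3)*(c + 3)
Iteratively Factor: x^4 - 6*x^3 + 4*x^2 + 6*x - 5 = (x - 1)*(x^3 - 5*x^2 - x + 5) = (x - 1)*(x + 1)*(x^2 - 6*x + 5) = (x - 1)^2*(x + 1)*(x - 5)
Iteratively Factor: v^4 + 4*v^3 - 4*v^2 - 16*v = (v)*(v^3 + 4*v^2 - 4*v - 16) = v*(v - 2)*(v^2 + 6*v + 8) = v*(v - 2)*(v + 2)*(v + 4)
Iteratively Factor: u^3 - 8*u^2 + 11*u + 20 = (u + 1)*(u^2 - 9*u + 20) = (u - 4)*(u + 1)*(u - 5)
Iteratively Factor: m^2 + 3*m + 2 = (m + 2)*(m + 1)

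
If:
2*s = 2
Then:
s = 1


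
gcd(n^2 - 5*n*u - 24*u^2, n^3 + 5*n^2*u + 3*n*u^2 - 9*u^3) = n + 3*u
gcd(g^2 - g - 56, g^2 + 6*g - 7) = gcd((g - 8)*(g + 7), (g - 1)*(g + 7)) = g + 7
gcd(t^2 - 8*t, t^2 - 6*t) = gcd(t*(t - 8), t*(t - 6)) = t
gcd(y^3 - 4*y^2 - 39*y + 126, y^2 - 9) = y - 3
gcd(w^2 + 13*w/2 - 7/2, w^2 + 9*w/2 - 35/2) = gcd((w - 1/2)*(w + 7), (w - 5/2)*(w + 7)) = w + 7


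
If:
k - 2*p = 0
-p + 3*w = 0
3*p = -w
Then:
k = 0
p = 0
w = 0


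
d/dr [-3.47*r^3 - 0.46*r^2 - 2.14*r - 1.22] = -10.41*r^2 - 0.92*r - 2.14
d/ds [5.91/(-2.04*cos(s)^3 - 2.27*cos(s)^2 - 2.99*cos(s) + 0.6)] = (36.1692*sin(s)^2 - 26.8314*cos(s) - 53.8401)*sin(s)/(2.04*cos(s)^3 + 2.27*cos(s)^2 + 2.99*cos(s) - 0.6)^2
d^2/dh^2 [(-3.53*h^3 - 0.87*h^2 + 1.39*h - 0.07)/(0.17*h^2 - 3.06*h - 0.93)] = (-3.5527136788005e-15*h^4 - 68.048008*h^3 - 61.111464*h^2 - 16.781544*h - 10.749288)/(0.004913*h^6 - 0.265302*h^5 + 4.694805*h^4 - 25.7499*h^3 - 25.683345*h^2 - 7.939782*h - 0.804357)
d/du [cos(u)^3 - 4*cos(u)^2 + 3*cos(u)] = (-3*cos(u)^2 + 8*cos(u) - 3)*sin(u)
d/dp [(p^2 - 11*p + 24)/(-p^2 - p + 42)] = 6*(-2*p^2 + 22*p - 73)/(p^4 + 2*p^3 - 83*p^2 - 84*p + 1764)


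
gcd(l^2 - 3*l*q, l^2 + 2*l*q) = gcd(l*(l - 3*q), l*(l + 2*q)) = l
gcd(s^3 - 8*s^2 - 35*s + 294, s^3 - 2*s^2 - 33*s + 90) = s + 6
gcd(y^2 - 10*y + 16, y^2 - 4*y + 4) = y - 2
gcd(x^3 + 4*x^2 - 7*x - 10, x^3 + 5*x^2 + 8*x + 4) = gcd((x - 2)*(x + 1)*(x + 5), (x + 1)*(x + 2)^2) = x + 1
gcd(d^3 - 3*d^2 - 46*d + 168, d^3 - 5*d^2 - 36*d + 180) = d - 6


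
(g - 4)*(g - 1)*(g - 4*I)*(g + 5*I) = g^4 - 5*g^3 + I*g^3 + 24*g^2 - 5*I*g^2 - 100*g + 4*I*g + 80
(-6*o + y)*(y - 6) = -6*o*y + 36*o + y^2 - 6*y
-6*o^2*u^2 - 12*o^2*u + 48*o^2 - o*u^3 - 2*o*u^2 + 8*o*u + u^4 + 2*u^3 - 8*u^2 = (-3*o + u)*(2*o + u)*(u - 2)*(u + 4)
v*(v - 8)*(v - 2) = v^3 - 10*v^2 + 16*v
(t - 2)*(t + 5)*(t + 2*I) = t^3 + 3*t^2 + 2*I*t^2 - 10*t + 6*I*t - 20*I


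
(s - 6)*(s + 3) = s^2 - 3*s - 18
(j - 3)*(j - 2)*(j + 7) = j^3 + 2*j^2 - 29*j + 42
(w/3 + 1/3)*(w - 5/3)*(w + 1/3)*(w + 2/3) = w^4/3 + w^3/9 - 19*w^2/27 - 49*w/81 - 10/81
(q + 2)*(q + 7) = q^2 + 9*q + 14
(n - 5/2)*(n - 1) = n^2 - 7*n/2 + 5/2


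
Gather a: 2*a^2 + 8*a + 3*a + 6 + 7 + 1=2*a^2 + 11*a + 14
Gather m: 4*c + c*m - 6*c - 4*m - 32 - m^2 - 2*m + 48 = -2*c - m^2 + m*(c - 6) + 16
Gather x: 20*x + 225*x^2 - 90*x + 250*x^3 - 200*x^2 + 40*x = 250*x^3 + 25*x^2 - 30*x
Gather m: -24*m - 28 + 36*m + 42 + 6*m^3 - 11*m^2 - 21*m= 6*m^3 - 11*m^2 - 9*m + 14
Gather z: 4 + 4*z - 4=4*z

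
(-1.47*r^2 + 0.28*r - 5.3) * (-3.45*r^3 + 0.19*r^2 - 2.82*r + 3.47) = 5.0715*r^5 - 1.2453*r^4 + 22.4836*r^3 - 6.8975*r^2 + 15.9176*r - 18.391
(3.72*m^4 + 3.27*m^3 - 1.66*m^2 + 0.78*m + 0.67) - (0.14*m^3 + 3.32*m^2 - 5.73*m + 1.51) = 3.72*m^4 + 3.13*m^3 - 4.98*m^2 + 6.51*m - 0.84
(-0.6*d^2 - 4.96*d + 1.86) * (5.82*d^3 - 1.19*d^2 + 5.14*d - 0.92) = -3.492*d^5 - 28.1532*d^4 + 13.6436*d^3 - 27.1558*d^2 + 14.1236*d - 1.7112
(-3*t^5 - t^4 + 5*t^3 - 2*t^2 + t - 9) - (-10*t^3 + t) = -3*t^5 - t^4 + 15*t^3 - 2*t^2 - 9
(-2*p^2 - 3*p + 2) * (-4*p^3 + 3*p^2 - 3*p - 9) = 8*p^5 + 6*p^4 - 11*p^3 + 33*p^2 + 21*p - 18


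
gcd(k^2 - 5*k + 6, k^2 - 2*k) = k - 2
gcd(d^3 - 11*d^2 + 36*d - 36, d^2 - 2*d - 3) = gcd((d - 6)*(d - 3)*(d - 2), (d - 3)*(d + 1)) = d - 3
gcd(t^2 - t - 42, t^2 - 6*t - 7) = t - 7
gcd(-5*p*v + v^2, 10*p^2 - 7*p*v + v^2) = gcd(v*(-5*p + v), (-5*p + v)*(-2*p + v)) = 5*p - v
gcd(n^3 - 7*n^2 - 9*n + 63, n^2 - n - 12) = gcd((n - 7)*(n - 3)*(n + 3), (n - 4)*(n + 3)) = n + 3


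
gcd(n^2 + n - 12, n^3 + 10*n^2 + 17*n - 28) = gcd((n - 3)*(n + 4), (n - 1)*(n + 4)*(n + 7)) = n + 4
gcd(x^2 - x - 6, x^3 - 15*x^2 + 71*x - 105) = x - 3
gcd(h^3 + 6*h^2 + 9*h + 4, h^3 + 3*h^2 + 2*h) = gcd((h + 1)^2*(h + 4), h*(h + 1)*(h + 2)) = h + 1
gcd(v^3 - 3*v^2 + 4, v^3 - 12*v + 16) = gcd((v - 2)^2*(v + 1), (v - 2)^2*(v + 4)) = v^2 - 4*v + 4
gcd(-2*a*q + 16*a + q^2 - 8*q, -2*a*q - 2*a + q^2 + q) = -2*a + q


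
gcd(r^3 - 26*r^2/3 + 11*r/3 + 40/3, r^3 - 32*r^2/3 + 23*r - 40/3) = r^2 - 29*r/3 + 40/3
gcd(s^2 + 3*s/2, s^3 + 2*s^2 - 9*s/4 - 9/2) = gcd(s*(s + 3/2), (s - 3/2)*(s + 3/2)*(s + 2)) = s + 3/2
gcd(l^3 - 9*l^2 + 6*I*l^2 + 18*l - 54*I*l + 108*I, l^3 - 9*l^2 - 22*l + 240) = l - 6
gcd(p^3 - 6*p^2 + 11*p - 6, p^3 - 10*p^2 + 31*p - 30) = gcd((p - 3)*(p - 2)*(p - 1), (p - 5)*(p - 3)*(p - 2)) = p^2 - 5*p + 6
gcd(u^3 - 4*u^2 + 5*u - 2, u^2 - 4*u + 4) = u - 2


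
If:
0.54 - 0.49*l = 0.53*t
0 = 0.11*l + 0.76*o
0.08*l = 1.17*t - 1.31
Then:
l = -0.10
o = 0.01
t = 1.11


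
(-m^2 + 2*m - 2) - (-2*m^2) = m^2 + 2*m - 2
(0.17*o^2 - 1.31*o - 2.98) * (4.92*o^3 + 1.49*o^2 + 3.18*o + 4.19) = 0.8364*o^5 - 6.1919*o^4 - 16.0729*o^3 - 7.8937*o^2 - 14.9653*o - 12.4862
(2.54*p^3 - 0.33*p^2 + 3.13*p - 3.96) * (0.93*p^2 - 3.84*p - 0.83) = 2.3622*p^5 - 10.0605*p^4 + 2.0699*p^3 - 15.4281*p^2 + 12.6085*p + 3.2868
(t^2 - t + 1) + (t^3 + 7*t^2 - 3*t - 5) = t^3 + 8*t^2 - 4*t - 4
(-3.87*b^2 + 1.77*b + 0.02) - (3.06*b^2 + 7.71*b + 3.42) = -6.93*b^2 - 5.94*b - 3.4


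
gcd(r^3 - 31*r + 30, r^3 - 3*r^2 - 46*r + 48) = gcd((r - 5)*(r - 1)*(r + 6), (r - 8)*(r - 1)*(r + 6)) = r^2 + 5*r - 6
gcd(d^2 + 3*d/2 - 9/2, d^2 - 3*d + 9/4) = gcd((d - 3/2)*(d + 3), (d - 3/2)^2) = d - 3/2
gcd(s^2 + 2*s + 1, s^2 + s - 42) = 1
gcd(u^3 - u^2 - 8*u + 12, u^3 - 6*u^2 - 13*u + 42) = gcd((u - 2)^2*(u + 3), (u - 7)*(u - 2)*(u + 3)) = u^2 + u - 6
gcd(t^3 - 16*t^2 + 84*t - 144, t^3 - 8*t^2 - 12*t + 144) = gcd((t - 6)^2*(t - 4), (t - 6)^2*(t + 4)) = t^2 - 12*t + 36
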